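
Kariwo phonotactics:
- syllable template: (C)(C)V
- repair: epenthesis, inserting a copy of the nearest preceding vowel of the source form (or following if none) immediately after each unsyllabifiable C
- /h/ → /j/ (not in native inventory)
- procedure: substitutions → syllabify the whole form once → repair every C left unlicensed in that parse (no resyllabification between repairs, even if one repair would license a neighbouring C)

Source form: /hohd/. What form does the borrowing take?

jojodo

Substitution: /h/ → /j/, giving /jojd/.
The consonants /j/, /d/ cannot be parsed into a legal (C)(C)V syllable (no codas are permitted; onsets may contain at most 2 consonants).
Each unlicensed consonant becomes the onset of a new syllable: /j/ → /jo/, /d/ → /do/.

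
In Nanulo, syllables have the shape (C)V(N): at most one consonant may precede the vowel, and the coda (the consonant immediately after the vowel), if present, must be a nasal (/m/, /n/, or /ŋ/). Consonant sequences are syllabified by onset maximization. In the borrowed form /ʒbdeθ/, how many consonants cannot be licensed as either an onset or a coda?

Syllabifying with onset maximization leaves /ʒ/, /b/, /θ/ stranded (only a nasal (/m/, /n/, or /ŋ/) is licensed in coda position; onsets are limited to one consonant).

3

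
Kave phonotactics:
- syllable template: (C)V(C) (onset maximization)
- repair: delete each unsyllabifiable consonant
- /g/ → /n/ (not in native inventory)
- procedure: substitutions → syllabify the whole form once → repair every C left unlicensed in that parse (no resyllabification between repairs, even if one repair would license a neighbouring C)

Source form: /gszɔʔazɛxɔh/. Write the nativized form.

Substitution: /g/ → /n/, giving /nszɔʔazɛxɔh/.
The consonants /n/, /s/ cannot be parsed into a legal (C)V(C) syllable (at most one coda consonant is licensed; onsets are limited to one consonant).
Each unlicensed consonant is deleted: /n/, /s/.

zɔʔazɛxɔh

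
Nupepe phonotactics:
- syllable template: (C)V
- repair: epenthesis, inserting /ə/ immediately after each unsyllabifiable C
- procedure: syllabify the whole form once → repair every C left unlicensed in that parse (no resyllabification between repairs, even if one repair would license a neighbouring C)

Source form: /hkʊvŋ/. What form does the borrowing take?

həkʊvəŋə

Under (C)V, the unsyllabifiable consonants are /h/, /v/, /ŋ/ (no codas are permitted; onsets are limited to one consonant).
Inserting the epenthetic vowel yields /h/ → /hə/, /v/ → /və/, /ŋ/ → /ŋə/.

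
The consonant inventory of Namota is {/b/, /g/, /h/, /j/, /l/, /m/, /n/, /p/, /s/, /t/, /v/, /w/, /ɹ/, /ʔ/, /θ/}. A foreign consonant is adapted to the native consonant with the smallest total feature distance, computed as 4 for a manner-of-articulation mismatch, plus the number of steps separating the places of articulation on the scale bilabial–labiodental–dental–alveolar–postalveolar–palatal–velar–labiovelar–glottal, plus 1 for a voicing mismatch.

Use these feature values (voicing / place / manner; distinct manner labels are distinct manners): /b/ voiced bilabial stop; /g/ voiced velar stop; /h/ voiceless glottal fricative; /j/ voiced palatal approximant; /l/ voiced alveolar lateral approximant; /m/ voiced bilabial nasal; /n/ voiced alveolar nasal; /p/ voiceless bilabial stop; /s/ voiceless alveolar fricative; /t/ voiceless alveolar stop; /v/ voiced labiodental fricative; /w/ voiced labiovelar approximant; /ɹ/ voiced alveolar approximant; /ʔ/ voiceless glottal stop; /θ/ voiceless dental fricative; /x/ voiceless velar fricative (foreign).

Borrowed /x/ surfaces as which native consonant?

/h/ is closest: same manner (fricative), place distance 2 (velar→glottal), same voicing; total 2. Next closest is /s/ at distance 3.

h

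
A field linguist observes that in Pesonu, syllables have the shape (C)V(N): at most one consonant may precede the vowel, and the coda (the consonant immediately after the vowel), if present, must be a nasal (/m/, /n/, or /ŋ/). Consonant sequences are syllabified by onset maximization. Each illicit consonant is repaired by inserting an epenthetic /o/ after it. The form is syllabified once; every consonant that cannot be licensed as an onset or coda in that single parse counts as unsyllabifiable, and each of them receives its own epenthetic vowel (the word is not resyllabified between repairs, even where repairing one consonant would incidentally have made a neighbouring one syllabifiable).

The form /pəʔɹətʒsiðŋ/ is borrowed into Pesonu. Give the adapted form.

Syllabifying with onset maximization leaves /ʔ/, /t/, /ʒ/, /ð/, /ŋ/ stranded (only a nasal (/m/, /n/, or /ŋ/) is licensed in coda position; onsets are limited to one consonant).
Inserting the epenthetic vowel yields /ʔ/ → /ʔo/, /t/ → /to/, /ʒ/ → /ʒo/, /ð/ → /ðo/, /ŋ/ → /ŋo/.

pəʔoɹətoʒosiðoŋo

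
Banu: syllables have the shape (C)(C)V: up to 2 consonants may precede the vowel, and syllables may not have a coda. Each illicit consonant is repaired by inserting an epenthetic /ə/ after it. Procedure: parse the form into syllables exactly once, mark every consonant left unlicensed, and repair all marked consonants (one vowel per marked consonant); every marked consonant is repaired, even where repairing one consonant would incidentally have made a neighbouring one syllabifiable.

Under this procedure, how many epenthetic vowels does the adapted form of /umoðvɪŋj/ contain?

The unsyllabifiable consonants are /ŋ/, /j/; each receives one epenthetic vowel.

2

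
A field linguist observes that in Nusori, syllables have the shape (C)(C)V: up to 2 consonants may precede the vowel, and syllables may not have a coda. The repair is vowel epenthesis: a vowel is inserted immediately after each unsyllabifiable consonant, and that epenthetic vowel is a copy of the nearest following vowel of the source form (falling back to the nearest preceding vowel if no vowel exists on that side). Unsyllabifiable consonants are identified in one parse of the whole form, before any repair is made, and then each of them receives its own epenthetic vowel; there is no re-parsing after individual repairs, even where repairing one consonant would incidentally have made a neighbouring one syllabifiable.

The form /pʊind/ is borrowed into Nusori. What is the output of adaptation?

The consonants /n/, /d/ cannot be parsed into a legal (C)(C)V syllable (no codas are permitted; onsets may contain at most 2 consonants).
Inserting the epenthetic vowel yields /n/ → /ni/, /d/ → /di/.

pʊinidi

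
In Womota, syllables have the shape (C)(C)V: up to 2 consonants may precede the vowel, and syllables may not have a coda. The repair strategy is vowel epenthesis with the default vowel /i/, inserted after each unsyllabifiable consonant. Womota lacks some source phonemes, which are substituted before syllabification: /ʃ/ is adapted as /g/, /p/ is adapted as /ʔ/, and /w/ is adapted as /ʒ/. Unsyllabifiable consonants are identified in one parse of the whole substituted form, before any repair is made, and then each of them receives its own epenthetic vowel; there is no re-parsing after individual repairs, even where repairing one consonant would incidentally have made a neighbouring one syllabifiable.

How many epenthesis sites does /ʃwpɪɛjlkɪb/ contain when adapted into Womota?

3

After substitution the input is /gʒʔɪɛjlkɪb/.
The unsyllabifiable consonants are /g/, /j/, /b/; each receives one epenthetic vowel.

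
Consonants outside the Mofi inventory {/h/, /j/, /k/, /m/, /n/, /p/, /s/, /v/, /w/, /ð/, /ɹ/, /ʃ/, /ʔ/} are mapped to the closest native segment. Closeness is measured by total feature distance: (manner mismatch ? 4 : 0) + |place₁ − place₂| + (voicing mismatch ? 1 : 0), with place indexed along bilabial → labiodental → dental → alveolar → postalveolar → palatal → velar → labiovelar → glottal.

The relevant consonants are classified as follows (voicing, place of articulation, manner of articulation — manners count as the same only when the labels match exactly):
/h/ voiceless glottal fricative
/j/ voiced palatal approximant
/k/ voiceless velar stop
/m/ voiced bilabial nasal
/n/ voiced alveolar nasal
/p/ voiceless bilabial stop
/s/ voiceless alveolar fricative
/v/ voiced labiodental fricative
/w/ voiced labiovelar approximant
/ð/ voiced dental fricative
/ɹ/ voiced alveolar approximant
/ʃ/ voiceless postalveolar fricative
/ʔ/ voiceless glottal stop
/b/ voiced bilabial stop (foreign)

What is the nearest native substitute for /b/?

p

/p/ is closest: same manner (stop), place distance 0 (bilabial→bilabial), voicing differs (+1); total 1. Next closest is /m/ at distance 4.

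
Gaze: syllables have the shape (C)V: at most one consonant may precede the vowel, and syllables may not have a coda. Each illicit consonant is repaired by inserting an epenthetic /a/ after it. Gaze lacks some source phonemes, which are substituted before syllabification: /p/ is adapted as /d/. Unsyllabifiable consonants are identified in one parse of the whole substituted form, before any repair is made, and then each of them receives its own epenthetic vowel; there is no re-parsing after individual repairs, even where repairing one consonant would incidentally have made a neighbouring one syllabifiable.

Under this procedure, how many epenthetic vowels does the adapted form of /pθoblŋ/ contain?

After substitution the input is /dθoblŋ/.
The unsyllabifiable consonants are /d/, /b/, /l/, /ŋ/; each receives one epenthetic vowel.

4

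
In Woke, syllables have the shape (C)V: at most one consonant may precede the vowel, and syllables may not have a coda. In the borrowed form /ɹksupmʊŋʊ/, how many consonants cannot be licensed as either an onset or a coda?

Syllabifying with onset maximization leaves /ɹ/, /k/, /p/ stranded (no codas are permitted; onsets are limited to one consonant).

3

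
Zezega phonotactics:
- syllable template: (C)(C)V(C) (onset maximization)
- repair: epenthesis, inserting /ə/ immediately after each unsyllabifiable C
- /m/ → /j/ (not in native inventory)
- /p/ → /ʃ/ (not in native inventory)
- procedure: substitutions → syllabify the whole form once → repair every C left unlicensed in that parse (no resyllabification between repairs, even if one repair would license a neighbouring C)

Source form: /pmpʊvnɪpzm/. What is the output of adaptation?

ʃəjʃʊvnɪʃzəjə

Substitution: /p/ → /ʃ/, /m/ → /j/, giving /ʃjʃʊvnɪʃzj/.
The consonants /ʃ/, /z/, /j/ cannot be parsed into a legal (C)(C)V(C) syllable (at most one coda consonant is licensed; onsets may contain at most 2 consonants).
Epenthesis after each stranded consonant: /ʃ/ → /ʃə/, /z/ → /zə/, /j/ → /jə/.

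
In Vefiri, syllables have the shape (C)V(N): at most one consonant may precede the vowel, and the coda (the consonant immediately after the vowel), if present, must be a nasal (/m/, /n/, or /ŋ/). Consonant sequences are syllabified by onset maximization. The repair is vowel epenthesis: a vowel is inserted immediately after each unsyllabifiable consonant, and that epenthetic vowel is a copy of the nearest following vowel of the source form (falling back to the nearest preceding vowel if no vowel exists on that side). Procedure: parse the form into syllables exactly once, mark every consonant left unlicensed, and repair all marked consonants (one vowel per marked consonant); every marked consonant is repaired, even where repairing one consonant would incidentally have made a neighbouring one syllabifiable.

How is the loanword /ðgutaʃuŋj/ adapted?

Syllabifying with onset maximization leaves /ð/, /j/ stranded (only a nasal (/m/, /n/, or /ŋ/) is licensed in coda position; onsets are limited to one consonant).
Each unlicensed consonant becomes the onset of a new syllable: /ð/ → /ðu/, /j/ → /ju/.

ðugutaʃuŋju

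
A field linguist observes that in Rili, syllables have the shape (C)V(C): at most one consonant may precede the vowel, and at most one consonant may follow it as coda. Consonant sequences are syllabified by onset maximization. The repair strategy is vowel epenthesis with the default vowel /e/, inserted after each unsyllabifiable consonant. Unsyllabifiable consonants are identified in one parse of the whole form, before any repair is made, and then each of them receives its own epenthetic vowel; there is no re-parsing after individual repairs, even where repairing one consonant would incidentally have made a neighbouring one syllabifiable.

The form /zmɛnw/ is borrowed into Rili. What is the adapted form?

zemɛnwe

The consonants /z/, /w/ cannot be parsed into a legal (C)V(C) syllable (at most one coda consonant is licensed; onsets are limited to one consonant).
Epenthesis after each stranded consonant: /z/ → /ze/, /w/ → /we/.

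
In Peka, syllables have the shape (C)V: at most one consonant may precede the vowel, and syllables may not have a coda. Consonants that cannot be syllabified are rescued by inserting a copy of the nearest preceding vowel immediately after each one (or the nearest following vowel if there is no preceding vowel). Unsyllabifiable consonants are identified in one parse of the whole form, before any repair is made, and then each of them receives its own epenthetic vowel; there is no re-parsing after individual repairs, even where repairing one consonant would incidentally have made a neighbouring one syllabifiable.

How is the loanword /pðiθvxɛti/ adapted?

piðiθivixɛti

The consonants /p/, /θ/, /v/ cannot be parsed into a legal (C)V syllable (no codas are permitted; onsets are limited to one consonant).
Each unlicensed consonant becomes the onset of a new syllable: /p/ → /pi/, /θ/ → /θi/, /v/ → /vi/.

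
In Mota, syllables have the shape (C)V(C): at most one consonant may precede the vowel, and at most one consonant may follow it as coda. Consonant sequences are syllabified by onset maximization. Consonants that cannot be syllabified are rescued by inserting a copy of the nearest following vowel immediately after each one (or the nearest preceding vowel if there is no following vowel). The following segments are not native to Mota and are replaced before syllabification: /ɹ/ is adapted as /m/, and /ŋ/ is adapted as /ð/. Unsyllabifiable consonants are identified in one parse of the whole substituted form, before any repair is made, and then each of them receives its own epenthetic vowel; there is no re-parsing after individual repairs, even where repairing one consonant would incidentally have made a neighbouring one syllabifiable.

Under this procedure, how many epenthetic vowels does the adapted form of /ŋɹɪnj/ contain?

2

After substitution the input is /ðmɪnj/.
The unsyllabifiable consonants are /ð/, /j/; each receives one epenthetic vowel.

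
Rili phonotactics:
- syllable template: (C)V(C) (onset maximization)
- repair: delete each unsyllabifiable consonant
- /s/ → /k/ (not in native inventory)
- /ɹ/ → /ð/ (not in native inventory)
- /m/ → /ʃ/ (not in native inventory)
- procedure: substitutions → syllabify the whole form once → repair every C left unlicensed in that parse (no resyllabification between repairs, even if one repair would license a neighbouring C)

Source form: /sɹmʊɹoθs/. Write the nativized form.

Substitution: /s/ → /k/, /ɹ/ → /ð/, /m/ → /ʃ/, giving /kðʃʊðoθk/.
Under (C)V(C), the unsyllabifiable consonants are /k/, /ð/, /k/ (at most one coda consonant is licensed; onsets are limited to one consonant).
Each unlicensed consonant is deleted: /k/, /ð/, /k/.

ʃʊðoθ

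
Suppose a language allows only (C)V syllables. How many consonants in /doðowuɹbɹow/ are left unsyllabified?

The consonants /ɹ/, /b/, /w/ cannot be parsed into a legal (C)V syllable (no codas are permitted; onsets are limited to one consonant).

3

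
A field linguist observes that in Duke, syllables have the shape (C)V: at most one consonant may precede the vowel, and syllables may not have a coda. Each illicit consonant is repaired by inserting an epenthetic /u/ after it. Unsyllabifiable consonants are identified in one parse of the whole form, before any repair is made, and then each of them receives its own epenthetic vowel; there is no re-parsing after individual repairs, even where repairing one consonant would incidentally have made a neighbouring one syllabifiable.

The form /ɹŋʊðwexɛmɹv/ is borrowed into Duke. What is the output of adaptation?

ɹuŋʊðuwexɛmuɹuvu

Syllabifying with onset maximization leaves /ɹ/, /ð/, /m/, /ɹ/, /v/ stranded (no codas are permitted; onsets are limited to one consonant).
Inserting the epenthetic vowel yields /ɹ/ → /ɹu/, /ð/ → /ðu/, /m/ → /mu/, /ɹ/ → /ɹu/, /v/ → /vu/.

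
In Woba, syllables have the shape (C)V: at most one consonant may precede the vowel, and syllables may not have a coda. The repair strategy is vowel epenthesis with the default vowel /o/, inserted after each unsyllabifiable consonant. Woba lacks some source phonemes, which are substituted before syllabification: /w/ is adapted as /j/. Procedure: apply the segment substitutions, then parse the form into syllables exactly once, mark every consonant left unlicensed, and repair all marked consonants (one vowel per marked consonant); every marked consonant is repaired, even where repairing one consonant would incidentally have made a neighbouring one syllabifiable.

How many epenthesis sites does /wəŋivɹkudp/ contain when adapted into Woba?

After substitution the input is /jəŋivɹkudp/.
The unsyllabifiable consonants are /v/, /ɹ/, /d/, /p/; each receives one epenthetic vowel.

4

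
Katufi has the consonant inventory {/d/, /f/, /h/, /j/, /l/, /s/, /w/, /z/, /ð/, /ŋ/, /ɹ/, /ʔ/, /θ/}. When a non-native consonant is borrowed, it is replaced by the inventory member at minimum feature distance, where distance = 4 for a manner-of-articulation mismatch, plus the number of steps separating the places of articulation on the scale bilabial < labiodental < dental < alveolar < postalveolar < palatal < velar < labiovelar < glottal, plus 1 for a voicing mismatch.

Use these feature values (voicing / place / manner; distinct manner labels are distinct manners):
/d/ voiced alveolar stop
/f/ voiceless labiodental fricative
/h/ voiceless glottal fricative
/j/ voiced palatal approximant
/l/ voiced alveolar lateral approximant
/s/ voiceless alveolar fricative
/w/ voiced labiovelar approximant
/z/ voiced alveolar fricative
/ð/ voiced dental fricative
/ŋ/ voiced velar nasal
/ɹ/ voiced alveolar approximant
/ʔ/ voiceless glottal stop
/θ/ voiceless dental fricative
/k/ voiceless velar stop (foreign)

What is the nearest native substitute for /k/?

/ʔ/ is closest: same manner (stop), place distance 2 (velar→glottal), same voicing; total 2. Next closest is /d/ at distance 4.

ʔ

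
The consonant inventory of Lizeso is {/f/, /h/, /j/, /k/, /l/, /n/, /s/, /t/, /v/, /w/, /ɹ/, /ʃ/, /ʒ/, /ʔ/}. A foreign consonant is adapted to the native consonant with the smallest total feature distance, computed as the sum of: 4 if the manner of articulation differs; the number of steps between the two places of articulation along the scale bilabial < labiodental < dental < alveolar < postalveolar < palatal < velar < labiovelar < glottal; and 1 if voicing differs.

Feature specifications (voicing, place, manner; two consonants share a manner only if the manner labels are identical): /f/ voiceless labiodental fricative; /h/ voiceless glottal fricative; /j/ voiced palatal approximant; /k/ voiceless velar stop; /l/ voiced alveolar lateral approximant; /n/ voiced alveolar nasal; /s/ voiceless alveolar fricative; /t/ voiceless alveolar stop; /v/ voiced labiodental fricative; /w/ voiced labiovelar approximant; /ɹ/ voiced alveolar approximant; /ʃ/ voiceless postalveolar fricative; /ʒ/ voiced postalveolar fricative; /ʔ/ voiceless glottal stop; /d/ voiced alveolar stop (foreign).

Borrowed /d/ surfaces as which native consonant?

/t/ is closest: same manner (stop), place distance 0 (alveolar→alveolar), voicing differs (+1); total 1. Next closest is /k/ at distance 4.

t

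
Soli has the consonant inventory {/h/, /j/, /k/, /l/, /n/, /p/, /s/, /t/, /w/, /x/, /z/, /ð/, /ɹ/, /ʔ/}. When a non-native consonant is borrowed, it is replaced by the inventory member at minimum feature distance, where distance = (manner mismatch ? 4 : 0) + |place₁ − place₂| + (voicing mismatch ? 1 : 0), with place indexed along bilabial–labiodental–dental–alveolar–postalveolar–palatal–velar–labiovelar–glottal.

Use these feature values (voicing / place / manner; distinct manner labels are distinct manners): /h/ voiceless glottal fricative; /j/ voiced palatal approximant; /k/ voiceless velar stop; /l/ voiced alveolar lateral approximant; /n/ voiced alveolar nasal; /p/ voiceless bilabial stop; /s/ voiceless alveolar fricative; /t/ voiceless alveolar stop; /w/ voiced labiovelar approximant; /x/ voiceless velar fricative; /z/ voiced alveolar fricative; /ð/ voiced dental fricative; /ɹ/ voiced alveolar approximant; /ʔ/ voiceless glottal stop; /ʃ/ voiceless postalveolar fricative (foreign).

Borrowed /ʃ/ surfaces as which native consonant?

s

/s/ is closest: same manner (fricative), place distance 1 (postalveolar→alveolar), same voicing; total 1. Next closest is /x/ at distance 2.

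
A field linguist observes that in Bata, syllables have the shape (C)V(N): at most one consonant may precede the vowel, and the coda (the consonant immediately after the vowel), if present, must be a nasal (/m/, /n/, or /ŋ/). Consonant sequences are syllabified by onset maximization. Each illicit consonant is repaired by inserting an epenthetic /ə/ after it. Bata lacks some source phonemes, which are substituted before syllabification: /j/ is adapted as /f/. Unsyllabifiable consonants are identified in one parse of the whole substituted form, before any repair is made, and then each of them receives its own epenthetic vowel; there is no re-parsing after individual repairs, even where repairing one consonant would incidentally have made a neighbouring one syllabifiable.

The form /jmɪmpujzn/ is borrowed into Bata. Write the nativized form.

fəmɪmpufəzənə

Substitution: /j/ → /f/, giving /fmɪmpufzn/.
Syllabifying with onset maximization leaves /f/, /f/, /z/, /n/ stranded (only a nasal (/m/, /n/, or /ŋ/) is licensed in coda position; onsets are limited to one consonant).
Each unlicensed consonant becomes the onset of a new syllable: /f/ → /fə/, /f/ → /fə/, /z/ → /zə/, /n/ → /nə/.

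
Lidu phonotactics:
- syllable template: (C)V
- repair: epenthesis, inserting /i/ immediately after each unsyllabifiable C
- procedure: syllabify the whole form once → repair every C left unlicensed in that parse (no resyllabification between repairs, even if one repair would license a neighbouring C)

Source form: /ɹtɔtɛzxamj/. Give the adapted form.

The consonants /ɹ/, /z/, /m/, /j/ cannot be parsed into a legal (C)V syllable (no codas are permitted; onsets are limited to one consonant).
Epenthesis after each stranded consonant: /ɹ/ → /ɹi/, /z/ → /zi/, /m/ → /mi/, /j/ → /ji/.

ɹitɔtɛzixamiji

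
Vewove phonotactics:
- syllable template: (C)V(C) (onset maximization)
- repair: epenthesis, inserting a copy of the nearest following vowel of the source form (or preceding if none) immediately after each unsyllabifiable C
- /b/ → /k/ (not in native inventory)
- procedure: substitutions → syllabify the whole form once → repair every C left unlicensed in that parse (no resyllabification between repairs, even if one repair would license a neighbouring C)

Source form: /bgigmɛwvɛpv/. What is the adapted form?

Substitution: /b/ → /k/, giving /kgigmɛwvɛpv/.
Under (C)V(C), the unsyllabifiable consonants are /k/, /v/ (at most one coda consonant is licensed; onsets are limited to one consonant).
Inserting the epenthetic vowel yields /k/ → /ki/, /v/ → /vɛ/.

kigigmɛwvɛpvɛ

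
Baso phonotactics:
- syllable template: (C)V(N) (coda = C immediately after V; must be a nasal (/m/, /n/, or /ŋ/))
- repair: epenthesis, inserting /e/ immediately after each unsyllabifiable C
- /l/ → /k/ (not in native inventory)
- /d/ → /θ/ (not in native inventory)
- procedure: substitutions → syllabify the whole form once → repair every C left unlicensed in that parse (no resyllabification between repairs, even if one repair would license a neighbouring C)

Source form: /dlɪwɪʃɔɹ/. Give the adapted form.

Substitution: /d/ → /θ/, /l/ → /k/, giving /θkɪwɪʃɔɹ/.
The consonants /θ/, /ɹ/ cannot be parsed into a legal (C)V(N) syllable (only a nasal (/m/, /n/, or /ŋ/) is licensed in coda position; onsets are limited to one consonant).
Epenthesis after each stranded consonant: /θ/ → /θe/, /ɹ/ → /ɹe/.

θekɪwɪʃɔɹe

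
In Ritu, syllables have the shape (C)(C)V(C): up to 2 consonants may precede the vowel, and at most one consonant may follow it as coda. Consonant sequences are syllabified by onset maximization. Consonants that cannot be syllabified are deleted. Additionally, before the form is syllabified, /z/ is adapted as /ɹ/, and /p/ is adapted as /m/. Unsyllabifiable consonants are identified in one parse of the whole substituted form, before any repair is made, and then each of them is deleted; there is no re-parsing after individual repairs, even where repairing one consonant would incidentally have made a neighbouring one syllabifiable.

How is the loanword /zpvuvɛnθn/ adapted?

mvuvɛn

Substitution: /z/ → /ɹ/, /p/ → /m/, giving /ɹmvuvɛnθn/.
The consonants /ɹ/, /θ/, /n/ cannot be parsed into a legal (C)(C)V(C) syllable (at most one coda consonant is licensed; onsets may contain at most 2 consonants).
Deleting the stranded consonants removes /ɹ/, /θ/, /n/.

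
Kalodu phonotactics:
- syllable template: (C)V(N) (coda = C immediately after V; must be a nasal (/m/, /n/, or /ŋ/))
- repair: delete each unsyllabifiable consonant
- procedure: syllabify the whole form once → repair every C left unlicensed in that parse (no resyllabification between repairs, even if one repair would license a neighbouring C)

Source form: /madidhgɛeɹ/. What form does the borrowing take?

Syllabifying with onset maximization leaves /d/, /h/, /ɹ/ stranded (only a nasal (/m/, /n/, or /ŋ/) is licensed in coda position; onsets are limited to one consonant).
Deletion applies to /d/, /h/, /ɹ/.

madigɛe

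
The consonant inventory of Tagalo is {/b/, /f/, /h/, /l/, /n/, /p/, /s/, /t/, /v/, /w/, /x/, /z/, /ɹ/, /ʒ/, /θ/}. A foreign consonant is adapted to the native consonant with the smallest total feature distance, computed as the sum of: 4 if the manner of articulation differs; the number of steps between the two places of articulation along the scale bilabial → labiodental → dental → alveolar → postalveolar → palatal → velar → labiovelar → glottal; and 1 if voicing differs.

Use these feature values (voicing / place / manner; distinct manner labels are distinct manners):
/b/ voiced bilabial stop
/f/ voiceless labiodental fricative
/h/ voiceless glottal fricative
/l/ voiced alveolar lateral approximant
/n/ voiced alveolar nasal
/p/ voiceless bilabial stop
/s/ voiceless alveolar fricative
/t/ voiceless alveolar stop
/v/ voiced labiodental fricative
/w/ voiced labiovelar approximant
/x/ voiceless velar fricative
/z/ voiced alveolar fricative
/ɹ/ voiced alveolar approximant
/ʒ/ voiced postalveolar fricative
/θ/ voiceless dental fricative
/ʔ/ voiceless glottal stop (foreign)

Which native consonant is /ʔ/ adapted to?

/h/ is closest: manner differs (stop→fricative, +4), place distance 0 (glottal→glottal), same voicing; total 4. Next closest is /t/ at distance 5.

h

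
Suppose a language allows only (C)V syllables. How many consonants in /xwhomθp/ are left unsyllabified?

The consonants /x/, /w/, /m/, /θ/, /p/ cannot be parsed into a legal (C)V syllable (no codas are permitted; onsets are limited to one consonant).

5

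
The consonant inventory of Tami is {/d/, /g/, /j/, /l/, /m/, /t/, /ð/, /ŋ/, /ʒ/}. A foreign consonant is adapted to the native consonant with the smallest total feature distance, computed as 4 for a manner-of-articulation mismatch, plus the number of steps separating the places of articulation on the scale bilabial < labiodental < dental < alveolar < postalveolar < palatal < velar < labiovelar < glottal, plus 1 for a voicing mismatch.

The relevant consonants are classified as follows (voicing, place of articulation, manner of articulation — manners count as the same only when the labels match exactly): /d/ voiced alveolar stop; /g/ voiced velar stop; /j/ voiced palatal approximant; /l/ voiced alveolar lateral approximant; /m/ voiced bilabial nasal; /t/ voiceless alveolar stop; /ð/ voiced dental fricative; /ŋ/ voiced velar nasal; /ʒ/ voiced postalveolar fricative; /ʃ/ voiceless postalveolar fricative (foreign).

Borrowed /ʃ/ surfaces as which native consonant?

ʒ

/ʒ/ is closest: same manner (fricative), place distance 0 (postalveolar→postalveolar), voicing differs (+1); total 1. Next closest is /ð/ at distance 3.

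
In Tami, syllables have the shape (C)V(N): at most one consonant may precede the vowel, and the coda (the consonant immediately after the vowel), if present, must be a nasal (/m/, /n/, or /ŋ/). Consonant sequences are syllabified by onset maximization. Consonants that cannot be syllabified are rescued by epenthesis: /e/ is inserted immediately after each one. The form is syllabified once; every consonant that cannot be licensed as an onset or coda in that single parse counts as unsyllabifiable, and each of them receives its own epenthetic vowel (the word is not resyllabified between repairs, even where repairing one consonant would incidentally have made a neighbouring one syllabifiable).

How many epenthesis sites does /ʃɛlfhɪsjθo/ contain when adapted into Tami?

The unsyllabifiable consonants are /l/, /f/, /s/, /j/; each receives one epenthetic vowel.

4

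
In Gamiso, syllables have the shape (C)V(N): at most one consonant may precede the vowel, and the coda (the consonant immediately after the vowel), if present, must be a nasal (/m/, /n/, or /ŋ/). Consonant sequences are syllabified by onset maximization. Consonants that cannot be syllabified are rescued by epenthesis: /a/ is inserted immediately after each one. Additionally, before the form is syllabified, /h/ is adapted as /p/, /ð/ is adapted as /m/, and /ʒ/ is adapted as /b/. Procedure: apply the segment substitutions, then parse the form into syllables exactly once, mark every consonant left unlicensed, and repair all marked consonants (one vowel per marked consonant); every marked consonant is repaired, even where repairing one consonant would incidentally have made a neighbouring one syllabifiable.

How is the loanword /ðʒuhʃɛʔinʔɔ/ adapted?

Substitution: /ð/ → /m/, /ʒ/ → /b/, /h/ → /p/, giving /mbupʃɛʔinʔɔ/.
Syllabifying with onset maximization leaves /m/, /p/ stranded (only a nasal (/m/, /n/, or /ŋ/) is licensed in coda position; onsets are limited to one consonant).
Inserting the epenthetic vowel yields /m/ → /ma/, /p/ → /pa/.

mabupaʃɛʔinʔɔ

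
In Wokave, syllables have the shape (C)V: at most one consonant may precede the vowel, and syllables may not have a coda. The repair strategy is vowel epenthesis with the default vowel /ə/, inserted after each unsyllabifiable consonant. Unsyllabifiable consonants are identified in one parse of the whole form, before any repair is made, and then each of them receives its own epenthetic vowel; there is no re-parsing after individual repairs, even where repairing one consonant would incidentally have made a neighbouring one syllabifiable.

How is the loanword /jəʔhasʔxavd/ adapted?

Syllabifying with onset maximization leaves /ʔ/, /s/, /ʔ/, /v/, /d/ stranded (no codas are permitted; onsets are limited to one consonant).
Epenthesis after each stranded consonant: /ʔ/ → /ʔə/, /s/ → /sə/, /ʔ/ → /ʔə/, /v/ → /və/, /d/ → /də/.

jəʔəhasəʔəxavədə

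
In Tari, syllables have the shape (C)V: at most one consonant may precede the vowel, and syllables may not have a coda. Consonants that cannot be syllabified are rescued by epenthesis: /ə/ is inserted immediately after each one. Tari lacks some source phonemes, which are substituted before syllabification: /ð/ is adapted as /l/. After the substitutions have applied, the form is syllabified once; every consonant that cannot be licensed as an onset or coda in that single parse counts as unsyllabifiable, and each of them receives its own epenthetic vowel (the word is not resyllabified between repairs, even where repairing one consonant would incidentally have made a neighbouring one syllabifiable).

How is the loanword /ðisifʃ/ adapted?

lisifəʃə

Substitution: /ð/ → /l/, giving /lisifʃ/.
Under (C)V, the unsyllabifiable consonants are /f/, /ʃ/ (no codas are permitted; onsets are limited to one consonant).
Epenthesis after each stranded consonant: /f/ → /fə/, /ʃ/ → /ʃə/.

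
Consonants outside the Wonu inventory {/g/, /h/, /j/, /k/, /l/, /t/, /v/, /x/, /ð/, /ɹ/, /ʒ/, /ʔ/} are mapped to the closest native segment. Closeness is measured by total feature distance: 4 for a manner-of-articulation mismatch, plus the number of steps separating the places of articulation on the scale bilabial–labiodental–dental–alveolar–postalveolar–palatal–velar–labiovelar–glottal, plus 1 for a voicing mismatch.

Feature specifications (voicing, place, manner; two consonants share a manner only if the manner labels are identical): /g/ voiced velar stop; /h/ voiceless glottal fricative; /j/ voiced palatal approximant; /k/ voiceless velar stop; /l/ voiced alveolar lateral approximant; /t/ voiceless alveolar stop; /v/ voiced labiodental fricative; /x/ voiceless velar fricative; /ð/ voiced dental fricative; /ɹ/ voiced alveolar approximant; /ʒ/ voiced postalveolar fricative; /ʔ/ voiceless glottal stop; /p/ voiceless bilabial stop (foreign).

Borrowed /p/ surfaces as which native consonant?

t

/t/ is closest: same manner (stop), place distance 3 (bilabial→alveolar), same voicing; total 3. Next closest is /k/ at distance 6.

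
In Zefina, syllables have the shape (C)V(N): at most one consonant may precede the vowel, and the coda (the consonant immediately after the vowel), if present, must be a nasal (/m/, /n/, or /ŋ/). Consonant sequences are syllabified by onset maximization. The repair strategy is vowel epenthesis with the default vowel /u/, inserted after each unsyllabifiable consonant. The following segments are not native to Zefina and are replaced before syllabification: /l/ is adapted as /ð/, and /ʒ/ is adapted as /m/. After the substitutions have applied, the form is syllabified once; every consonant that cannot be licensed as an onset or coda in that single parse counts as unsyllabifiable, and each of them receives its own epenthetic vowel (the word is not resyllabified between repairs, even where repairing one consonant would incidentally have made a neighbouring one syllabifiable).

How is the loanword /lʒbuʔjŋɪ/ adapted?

ðumubuʔujuŋɪ

Substitution: /l/ → /ð/, /ʒ/ → /m/, giving /ðmbuʔjŋɪ/.
The consonants /ð/, /m/, /ʔ/, /j/ cannot be parsed into a legal (C)V(N) syllable (only a nasal (/m/, /n/, or /ŋ/) is licensed in coda position; onsets are limited to one consonant).
Inserting the epenthetic vowel yields /ð/ → /ðu/, /m/ → /mu/, /ʔ/ → /ʔu/, /j/ → /ju/.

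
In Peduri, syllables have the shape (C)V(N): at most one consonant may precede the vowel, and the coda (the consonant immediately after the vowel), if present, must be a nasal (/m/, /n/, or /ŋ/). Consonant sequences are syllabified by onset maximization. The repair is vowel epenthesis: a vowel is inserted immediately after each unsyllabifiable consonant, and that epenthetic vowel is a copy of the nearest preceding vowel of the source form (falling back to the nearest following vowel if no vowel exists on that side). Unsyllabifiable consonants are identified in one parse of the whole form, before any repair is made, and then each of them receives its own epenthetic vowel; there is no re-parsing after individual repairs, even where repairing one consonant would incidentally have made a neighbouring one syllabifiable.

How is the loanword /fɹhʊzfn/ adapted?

fʊɹʊhʊzʊfʊnʊ

The consonants /f/, /ɹ/, /z/, /f/, /n/ cannot be parsed into a legal (C)V(N) syllable (only a nasal (/m/, /n/, or /ŋ/) is licensed in coda position; onsets are limited to one consonant).
Inserting the epenthetic vowel yields /f/ → /fʊ/, /ɹ/ → /ɹʊ/, /z/ → /zʊ/, /f/ → /fʊ/, /n/ → /nʊ/.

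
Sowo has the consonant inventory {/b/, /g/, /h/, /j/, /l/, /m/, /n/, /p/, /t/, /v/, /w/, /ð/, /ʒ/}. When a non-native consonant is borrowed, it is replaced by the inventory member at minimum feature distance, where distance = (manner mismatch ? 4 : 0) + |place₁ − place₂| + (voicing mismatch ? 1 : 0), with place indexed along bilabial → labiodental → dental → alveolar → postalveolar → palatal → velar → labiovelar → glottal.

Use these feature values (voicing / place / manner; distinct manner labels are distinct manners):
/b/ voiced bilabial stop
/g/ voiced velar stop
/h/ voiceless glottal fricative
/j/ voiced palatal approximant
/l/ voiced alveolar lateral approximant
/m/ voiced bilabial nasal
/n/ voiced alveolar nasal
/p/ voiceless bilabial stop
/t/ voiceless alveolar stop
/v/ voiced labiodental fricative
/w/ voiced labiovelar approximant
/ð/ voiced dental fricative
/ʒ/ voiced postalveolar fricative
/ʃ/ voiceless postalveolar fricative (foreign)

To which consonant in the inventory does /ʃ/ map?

ʒ

/ʒ/ is closest: same manner (fricative), place distance 0 (postalveolar→postalveolar), voicing differs (+1); total 1. Next closest is /ð/ at distance 3.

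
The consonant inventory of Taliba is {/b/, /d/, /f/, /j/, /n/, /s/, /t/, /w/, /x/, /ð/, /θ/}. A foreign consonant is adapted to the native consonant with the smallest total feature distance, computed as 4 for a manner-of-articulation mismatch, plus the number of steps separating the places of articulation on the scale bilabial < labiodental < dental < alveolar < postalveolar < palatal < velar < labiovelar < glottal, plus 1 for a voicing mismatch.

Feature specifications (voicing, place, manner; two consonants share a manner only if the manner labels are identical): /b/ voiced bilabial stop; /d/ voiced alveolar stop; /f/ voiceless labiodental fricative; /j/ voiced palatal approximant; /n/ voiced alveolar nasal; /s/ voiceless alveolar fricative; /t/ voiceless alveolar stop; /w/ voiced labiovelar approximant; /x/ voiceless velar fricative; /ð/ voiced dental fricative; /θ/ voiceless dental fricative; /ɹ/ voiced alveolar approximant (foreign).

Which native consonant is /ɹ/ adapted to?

j

/j/ is closest: same manner (approximant), place distance 2 (alveolar→palatal), same voicing; total 2. Next closest is /d/ at distance 4.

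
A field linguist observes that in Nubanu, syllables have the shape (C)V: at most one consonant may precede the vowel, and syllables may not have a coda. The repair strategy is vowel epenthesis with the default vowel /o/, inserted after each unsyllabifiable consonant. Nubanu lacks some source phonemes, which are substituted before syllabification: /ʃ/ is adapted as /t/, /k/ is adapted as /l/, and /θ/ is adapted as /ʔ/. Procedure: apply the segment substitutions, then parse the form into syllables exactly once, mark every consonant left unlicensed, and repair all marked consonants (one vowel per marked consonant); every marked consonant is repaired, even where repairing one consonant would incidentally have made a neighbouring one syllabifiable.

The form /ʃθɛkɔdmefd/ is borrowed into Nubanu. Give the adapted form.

Substitution: /ʃ/ → /t/, /θ/ → /ʔ/, /k/ → /l/, giving /tʔɛlɔdmefd/.
Syllabifying with onset maximization leaves /t/, /d/, /f/, /d/ stranded (no codas are permitted; onsets are limited to one consonant).
Inserting the epenthetic vowel yields /t/ → /to/, /d/ → /do/, /f/ → /fo/, /d/ → /do/.

toʔɛlɔdomefodo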